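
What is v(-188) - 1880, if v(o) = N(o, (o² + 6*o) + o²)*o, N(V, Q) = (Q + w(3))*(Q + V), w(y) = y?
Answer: -907236195848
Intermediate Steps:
N(V, Q) = (3 + Q)*(Q + V) (N(V, Q) = (Q + 3)*(Q + V) = (3 + Q)*(Q + V))
v(o) = o*((2*o² + 6*o)² + 6*o² + 21*o + o*(2*o² + 6*o)) (v(o) = (((o² + 6*o) + o²)² + 3*((o² + 6*o) + o²) + 3*o + ((o² + 6*o) + o²)*o)*o = ((2*o² + 6*o)² + 3*(2*o² + 6*o) + 3*o + (2*o² + 6*o)*o)*o = ((2*o² + 6*o)² + (6*o² + 18*o) + 3*o + o*(2*o² + 6*o))*o = ((2*o² + 6*o)² + 6*o² + 21*o + o*(2*o² + 6*o))*o = o*((2*o² + 6*o)² + 6*o² + 21*o + o*(2*o² + 6*o)))
v(-188) - 1880 = (-188)²*(21 + 4*(-188)³ + 26*(-188)² + 48*(-188)) - 1880 = 35344*(21 + 4*(-6644672) + 26*35344 - 9024) - 1880 = 35344*(21 - 26578688 + 918944 - 9024) - 1880 = 35344*(-25668747) - 1880 = -907236193968 - 1880 = -907236195848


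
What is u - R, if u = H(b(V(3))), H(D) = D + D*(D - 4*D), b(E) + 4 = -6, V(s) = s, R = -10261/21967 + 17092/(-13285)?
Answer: -89956017101/291831595 ≈ -308.25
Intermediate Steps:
R = -511777349/291831595 (R = -10261*1/21967 + 17092*(-1/13285) = -10261/21967 - 17092/13285 = -511777349/291831595 ≈ -1.7537)
b(E) = -10 (b(E) = -4 - 6 = -10)
H(D) = D - 3*D**2 (H(D) = D + D*(-3*D) = D - 3*D**2)
u = -310 (u = -10*(1 - 3*(-10)) = -10*(1 + 30) = -10*31 = -310)
u - R = -310 - 1*(-511777349/291831595) = -310 + 511777349/291831595 = -89956017101/291831595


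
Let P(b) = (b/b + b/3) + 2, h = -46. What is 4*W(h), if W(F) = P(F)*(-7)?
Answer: 1036/3 ≈ 345.33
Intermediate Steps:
P(b) = 3 + b/3 (P(b) = (1 + b*(⅓)) + 2 = (1 + b/3) + 2 = 3 + b/3)
W(F) = -21 - 7*F/3 (W(F) = (3 + F/3)*(-7) = -21 - 7*F/3)
4*W(h) = 4*(-21 - 7/3*(-46)) = 4*(-21 + 322/3) = 4*(259/3) = 1036/3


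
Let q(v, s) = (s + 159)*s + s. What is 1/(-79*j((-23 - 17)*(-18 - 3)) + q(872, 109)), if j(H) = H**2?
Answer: -1/55713079 ≈ -1.7949e-8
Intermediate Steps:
q(v, s) = s + s*(159 + s) (q(v, s) = (159 + s)*s + s = s*(159 + s) + s = s + s*(159 + s))
1/(-79*j((-23 - 17)*(-18 - 3)) + q(872, 109)) = 1/(-79*(-23 - 17)**2*(-18 - 3)**2 + 109*(160 + 109)) = 1/(-79*(-40*(-21))**2 + 109*269) = 1/(-79*840**2 + 29321) = 1/(-79*705600 + 29321) = 1/(-55742400 + 29321) = 1/(-55713079) = -1/55713079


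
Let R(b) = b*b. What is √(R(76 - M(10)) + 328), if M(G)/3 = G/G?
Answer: √5657 ≈ 75.213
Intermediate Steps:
M(G) = 3 (M(G) = 3*(G/G) = 3*1 = 3)
R(b) = b²
√(R(76 - M(10)) + 328) = √((76 - 1*3)² + 328) = √((76 - 3)² + 328) = √(73² + 328) = √(5329 + 328) = √5657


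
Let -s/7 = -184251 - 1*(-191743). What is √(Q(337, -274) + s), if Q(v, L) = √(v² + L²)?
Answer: √(-52444 + √188645) ≈ 228.06*I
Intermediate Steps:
Q(v, L) = √(L² + v²)
s = -52444 (s = -7*(-184251 - 1*(-191743)) = -7*(-184251 + 191743) = -7*7492 = -52444)
√(Q(337, -274) + s) = √(√((-274)² + 337²) - 52444) = √(√(75076 + 113569) - 52444) = √(√188645 - 52444) = √(-52444 + √188645)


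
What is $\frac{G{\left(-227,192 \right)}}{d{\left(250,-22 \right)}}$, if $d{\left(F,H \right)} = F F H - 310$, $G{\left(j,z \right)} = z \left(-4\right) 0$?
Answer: $0$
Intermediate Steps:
$G{\left(j,z \right)} = 0$ ($G{\left(j,z \right)} = - 4 z 0 = 0$)
$d{\left(F,H \right)} = -310 + H F^{2}$ ($d{\left(F,H \right)} = F^{2} H - 310 = H F^{2} - 310 = -310 + H F^{2}$)
$\frac{G{\left(-227,192 \right)}}{d{\left(250,-22 \right)}} = \frac{0}{-310 - 22 \cdot 250^{2}} = \frac{0}{-310 - 1375000} = \frac{0}{-1375310} = 0 \left(- \frac{1}{1375310}\right) = 0$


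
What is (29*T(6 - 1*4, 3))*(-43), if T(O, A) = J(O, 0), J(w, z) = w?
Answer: -2494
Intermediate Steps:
T(O, A) = O
(29*T(6 - 1*4, 3))*(-43) = (29*(6 - 1*4))*(-43) = (29*(6 - 4))*(-43) = (29*2)*(-43) = 58*(-43) = -2494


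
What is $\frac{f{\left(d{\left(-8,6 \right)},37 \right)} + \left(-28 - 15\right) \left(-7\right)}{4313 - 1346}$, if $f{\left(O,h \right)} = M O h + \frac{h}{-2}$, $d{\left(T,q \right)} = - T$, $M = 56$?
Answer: $\frac{11239}{1978} \approx 5.682$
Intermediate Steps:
$f{\left(O,h \right)} = - \frac{h}{2} + 56 O h$ ($f{\left(O,h \right)} = 56 O h + \frac{h}{-2} = 56 O h + h \left(- \frac{1}{2}\right) = 56 O h - \frac{h}{2} = - \frac{h}{2} + 56 O h$)
$\frac{f{\left(d{\left(-8,6 \right)},37 \right)} + \left(-28 - 15\right) \left(-7\right)}{4313 - 1346} = \frac{\frac{1}{2} \cdot 37 \left(-1 + 112 \left(\left(-1\right) \left(-8\right)\right)\right) + \left(-28 - 15\right) \left(-7\right)}{4313 - 1346} = \frac{\frac{1}{2} \cdot 37 \left(-1 + 112 \cdot 8\right) - -301}{2967} = \left(\frac{1}{2} \cdot 37 \left(-1 + 896\right) + 301\right) \frac{1}{2967} = \left(\frac{1}{2} \cdot 37 \cdot 895 + 301\right) \frac{1}{2967} = \left(\frac{33115}{2} + 301\right) \frac{1}{2967} = \frac{33717}{2} \cdot \frac{1}{2967} = \frac{11239}{1978}$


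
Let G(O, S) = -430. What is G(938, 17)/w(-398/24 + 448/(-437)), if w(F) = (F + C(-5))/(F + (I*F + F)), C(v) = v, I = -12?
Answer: 397057700/118559 ≈ 3349.0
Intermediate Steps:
w(F) = -(-5 + F)/(10*F) (w(F) = (F - 5)/(F + (-12*F + F)) = (-5 + F)/(F - 11*F) = (-5 + F)/((-10*F)) = (-5 + F)*(-1/(10*F)) = -(-5 + F)/(10*F))
G(938, 17)/w(-398/24 + 448/(-437)) = -430*10*(-398/24 + 448/(-437))/(5 - (-398/24 + 448/(-437))) = -430*10*(-398*1/24 + 448*(-1/437))/(5 - (-398*1/24 + 448*(-1/437))) = -430*10*(-199/12 - 448/437)/(5 - (-199/12 - 448/437)) = -430*(-461695/(2622*(5 - 1*(-92339/5244)))) = -430*(-461695/(2622*(5 + 92339/5244))) = -430/((1/10)*(-5244/92339)*(118559/5244)) = -430/(-118559/923390) = -430*(-923390/118559) = 397057700/118559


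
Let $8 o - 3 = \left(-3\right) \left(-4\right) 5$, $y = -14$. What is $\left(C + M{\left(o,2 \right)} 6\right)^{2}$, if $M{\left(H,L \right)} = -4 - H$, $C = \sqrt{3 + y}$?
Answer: $\frac{81049}{16} - \frac{285 i \sqrt{11}}{2} \approx 5065.6 - 472.62 i$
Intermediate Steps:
$o = \frac{63}{8}$ ($o = \frac{3}{8} + \frac{\left(-3\right) \left(-4\right) 5}{8} = \frac{3}{8} + \frac{12 \cdot 5}{8} = \frac{3}{8} + \frac{1}{8} \cdot 60 = \frac{3}{8} + \frac{15}{2} = \frac{63}{8} \approx 7.875$)
$C = i \sqrt{11}$ ($C = \sqrt{3 - 14} = \sqrt{-11} = i \sqrt{11} \approx 3.3166 i$)
$\left(C + M{\left(o,2 \right)} 6\right)^{2} = \left(i \sqrt{11} + \left(-4 - \frac{63}{8}\right) 6\right)^{2} = \left(i \sqrt{11} - \frac{285}{4}\right)^{2} = \left(- \frac{285}{4} + i \sqrt{11}\right)^{2}$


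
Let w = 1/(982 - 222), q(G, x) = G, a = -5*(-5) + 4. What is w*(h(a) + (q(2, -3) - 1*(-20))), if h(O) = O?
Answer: 51/760 ≈ 0.067105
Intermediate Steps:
a = 29 (a = 25 + 4 = 29)
w = 1/760 ≈ 0.0013158
w*(h(a) + (q(2, -3) - 1*(-20))) = (29 + (2 - 1*(-20)))/760 = (29 + (2 + 20))/760 = (29 + 22)/760 = (1/760)*51 = 51/760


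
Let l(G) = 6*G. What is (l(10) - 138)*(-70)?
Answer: 5460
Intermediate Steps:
(l(10) - 138)*(-70) = (6*10 - 138)*(-70) = (60 - 138)*(-70) = -78*(-70) = 5460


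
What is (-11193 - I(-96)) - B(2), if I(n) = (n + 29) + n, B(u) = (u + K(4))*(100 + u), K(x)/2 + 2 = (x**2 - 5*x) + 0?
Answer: -10010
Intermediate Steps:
K(x) = -4 - 10*x + 2*x**2 (K(x) = -4 + 2*((x**2 - 5*x) + 0) = -4 + 2*(x**2 - 5*x) = -4 + (-10*x + 2*x**2) = -4 - 10*x + 2*x**2)
B(u) = (-12 + u)*(100 + u) (B(u) = (u + (-4 - 10*4 + 2*4**2))*(100 + u) = (u + (-4 - 40 + 2*16))*(100 + u) = (u + (-4 - 40 + 32))*(100 + u) = (u - 12)*(100 + u) = (-12 + u)*(100 + u))
I(n) = 29 + 2*n (I(n) = (29 + n) + n = 29 + 2*n)
(-11193 - I(-96)) - B(2) = (-11193 - (29 + 2*(-96))) - (-1200 + 2**2 + 88*2) = (-11193 - (29 - 192)) - (-1200 + 4 + 176) = (-11193 - 1*(-163)) - 1*(-1020) = (-11193 + 163) + 1020 = -11030 + 1020 = -10010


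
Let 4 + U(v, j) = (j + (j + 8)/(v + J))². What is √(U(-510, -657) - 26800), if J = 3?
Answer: 4*√6477066319/507 ≈ 634.95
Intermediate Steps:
U(v, j) = -4 + (j + (8 + j)/(3 + v))² (U(v, j) = -4 + (j + (j + 8)/(v + 3))² = -4 + (j + (8 + j)/(3 + v))²)
√(U(-510, -657) - 26800) = √((-4 + (8 + 4*(-657) - 657*(-510))²/(3 - 510)²) - 26800) = √((-4 + (8 - 2628 + 335070)²/(-507)²) - 26800) = √((-4 + (1/257049)*332450²) - 26800) = √((-4 + (1/257049)*110523002500) - 26800) = √((-4 + 110523002500/257049) - 26800) = √(110521974304/257049 - 26800) = √(103633061104/257049) = 4*√6477066319/507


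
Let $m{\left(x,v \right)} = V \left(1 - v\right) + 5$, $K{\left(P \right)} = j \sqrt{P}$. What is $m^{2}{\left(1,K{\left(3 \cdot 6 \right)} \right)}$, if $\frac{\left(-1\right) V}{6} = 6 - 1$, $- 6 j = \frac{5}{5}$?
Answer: $1075 + 750 \sqrt{2} \approx 2135.7$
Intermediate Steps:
$j = - \frac{1}{6}$ ($j = - \frac{5 \cdot \frac{1}{5}}{6} = \left(- \frac{1}{6}\right) 1 = - \frac{1}{6} \approx -0.16667$)
$V = -30$ ($V = - 6 \left(6 - 1\right) = \left(-6\right) 5 = -30$)
$K{\left(P \right)} = - \frac{\sqrt{P}}{6}$
$m{\left(x,v \right)} = -25 + 30 v$ ($m{\left(x,v \right)} = - 30 \left(1 - v\right) + 5 = \left(-30 + 30 v\right) + 5 = -25 + 30 v$)
$m^{2}{\left(1,K{\left(3 \cdot 6 \right)} \right)} = \left(-25 + 30 \left(- \frac{\sqrt{3 \cdot 6}}{6}\right)\right)^{2} = \left(-25 + 30 \left(- \frac{\sqrt{18}}{6}\right)\right)^{2} = \left(-25 + 30 \left(- \frac{3 \sqrt{2}}{6}\right)\right)^{2} = \left(-25 + 30 \left(- \frac{\sqrt{2}}{2}\right)\right)^{2} = \left(-25 - 15 \sqrt{2}\right)^{2}$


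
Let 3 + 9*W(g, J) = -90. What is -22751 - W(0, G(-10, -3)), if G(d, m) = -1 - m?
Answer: -68222/3 ≈ -22741.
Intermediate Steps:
W(g, J) = -31/3 (W(g, J) = -1/3 + (1/9)*(-90) = -1/3 - 10 = -31/3)
-22751 - W(0, G(-10, -3)) = -22751 - 1*(-31/3) = -22751 + 31/3 = -68222/3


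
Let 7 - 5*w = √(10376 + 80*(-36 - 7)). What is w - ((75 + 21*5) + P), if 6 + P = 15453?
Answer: -78128/5 - 34*√6/5 ≈ -15642.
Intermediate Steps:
P = 15447 (P = -6 + 15453 = 15447)
w = 7/5 - 34*√6/5 (w = 7/5 - √(10376 + 80*(-36 - 7))/5 = 7/5 - √(10376 + 80*(-43))/5 = 7/5 - √(10376 - 3440)/5 = 7/5 - 34*√6/5 ≈ -15.257)
w - ((75 + 21*5) + P) = (7/5 - 34*√6/5) - ((75 + 21*5) + 15447) = (7/5 - 34*√6/5) - ((75 + 105) + 15447) = (7/5 - 34*√6/5) - (180 + 15447) = (7/5 - 34*√6/5) - 1*15627 = (7/5 - 34*√6/5) - 15627 = -78128/5 - 34*√6/5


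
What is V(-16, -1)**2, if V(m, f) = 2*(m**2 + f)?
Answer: 260100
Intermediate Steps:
V(m, f) = 2*f + 2*m**2 (V(m, f) = 2*(f + m**2) = 2*f + 2*m**2)
V(-16, -1)**2 = (2*(-1) + 2*(-16)**2)**2 = (-2 + 2*256)**2 = (-2 + 512)**2 = 510**2 = 260100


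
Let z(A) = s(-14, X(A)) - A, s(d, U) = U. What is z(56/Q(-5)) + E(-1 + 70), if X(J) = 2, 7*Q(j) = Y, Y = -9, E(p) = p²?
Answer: 43259/9 ≈ 4806.6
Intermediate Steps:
Q(j) = -9/7 (Q(j) = (⅐)*(-9) = -9/7)
z(A) = 2 - A
z(56/Q(-5)) + E(-1 + 70) = (2 - 56/(-9/7)) + (-1 + 70)² = (2 - 56*(-7)/9) + 69² = (2 - 1*(-392/9)) + 4761 = (2 + 392/9) + 4761 = 410/9 + 4761 = 43259/9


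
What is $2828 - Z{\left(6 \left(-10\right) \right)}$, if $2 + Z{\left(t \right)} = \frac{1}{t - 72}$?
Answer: $\frac{373561}{132} \approx 2830.0$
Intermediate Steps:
$Z{\left(t \right)} = -2 + \frac{1}{-72 + t}$ ($Z{\left(t \right)} = -2 + \frac{1}{t - 72} = -2 + \frac{1}{-72 + t}$)
$2828 - Z{\left(6 \left(-10\right) \right)} = 2828 - \frac{145 - 2 \cdot 6 \left(-10\right)}{-72 + 6 \left(-10\right)} = 2828 - \frac{145 - -120}{-72 - 60} = 2828 - \frac{145 + 120}{-132} = 2828 - \left(- \frac{1}{132}\right) 265 = 2828 - - \frac{265}{132} = 2828 + \frac{265}{132} = \frac{373561}{132}$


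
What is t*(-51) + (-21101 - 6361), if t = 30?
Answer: -28992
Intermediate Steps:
t*(-51) + (-21101 - 6361) = 30*(-51) + (-21101 - 6361) = -1530 - 27462 = -28992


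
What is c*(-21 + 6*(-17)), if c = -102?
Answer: 12546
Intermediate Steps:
c*(-21 + 6*(-17)) = -102*(-21 + 6*(-17)) = -102*(-21 - 102) = -102*(-123) = 12546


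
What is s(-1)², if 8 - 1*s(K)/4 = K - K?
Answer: 1024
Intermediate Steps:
s(K) = 32 (s(K) = 32 - 4*(K - K) = 32 - 4*0 = 32 + 0 = 32)
s(-1)² = 32² = 1024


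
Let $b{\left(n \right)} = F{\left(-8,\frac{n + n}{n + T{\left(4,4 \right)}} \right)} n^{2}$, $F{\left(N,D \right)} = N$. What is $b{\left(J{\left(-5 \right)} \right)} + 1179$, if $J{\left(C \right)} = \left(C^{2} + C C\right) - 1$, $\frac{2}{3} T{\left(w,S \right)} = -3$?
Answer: $-18029$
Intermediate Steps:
$T{\left(w,S \right)} = - \frac{9}{2}$ ($T{\left(w,S \right)} = \frac{3}{2} \left(-3\right) = - \frac{9}{2}$)
$J{\left(C \right)} = -1 + 2 C^{2}$ ($J{\left(C \right)} = \left(C^{2} + C^{2}\right) - 1 = 2 C^{2} - 1 = -1 + 2 C^{2}$)
$b{\left(n \right)} = - 8 n^{2}$
$b{\left(J{\left(-5 \right)} \right)} + 1179 = - 8 \left(-1 + 2 \left(-5\right)^{2}\right)^{2} + 1179 = - 8 \left(-1 + 2 \cdot 25\right)^{2} + 1179 = - 8 \left(-1 + 50\right)^{2} + 1179 = - 8 \cdot 49^{2} + 1179 = \left(-8\right) 2401 + 1179 = -19208 + 1179 = -18029$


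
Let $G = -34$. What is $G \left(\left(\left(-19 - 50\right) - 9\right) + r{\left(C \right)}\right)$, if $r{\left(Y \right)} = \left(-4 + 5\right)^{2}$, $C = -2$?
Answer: $2618$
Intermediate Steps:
$r{\left(Y \right)} = 1$ ($r{\left(Y \right)} = 1^{2} = 1$)
$G \left(\left(\left(-19 - 50\right) - 9\right) + r{\left(C \right)}\right) = - 34 \left(\left(\left(-19 - 50\right) - 9\right) + 1\right) = - 34 \left(\left(-69 - 9\right) + 1\right) = - 34 \left(-78 + 1\right) = \left(-34\right) \left(-77\right) = 2618$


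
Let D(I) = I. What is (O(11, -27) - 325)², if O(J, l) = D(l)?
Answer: 123904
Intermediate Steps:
O(J, l) = l
(O(11, -27) - 325)² = (-27 - 325)² = (-352)² = 123904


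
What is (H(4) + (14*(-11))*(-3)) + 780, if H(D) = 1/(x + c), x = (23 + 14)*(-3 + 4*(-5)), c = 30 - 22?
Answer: 1047005/843 ≈ 1242.0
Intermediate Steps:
c = 8
x = -851 (x = 37*(-3 - 20) = 37*(-23) = -851)
H(D) = -1/843 (H(D) = 1/(-851 + 8) = 1/(-843) = -1/843)
(H(4) + (14*(-11))*(-3)) + 780 = (-1/843 + (14*(-11))*(-3)) + 780 = (-1/843 - 154*(-3)) + 780 = (-1/843 + 462) + 780 = 389465/843 + 780 = 1047005/843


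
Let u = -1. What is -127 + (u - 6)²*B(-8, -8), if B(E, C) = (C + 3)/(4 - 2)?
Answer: -499/2 ≈ -249.50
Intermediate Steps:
B(E, C) = 3/2 + C/2 (B(E, C) = (3 + C)/2 = (3 + C)*(½) = 3/2 + C/2)
-127 + (u - 6)²*B(-8, -8) = -127 + (-1 - 6)²*(3/2 + (½)*(-8)) = -127 + (-7)²*(3/2 - 4) = -127 + 49*(-5/2) = -127 - 245/2 = -499/2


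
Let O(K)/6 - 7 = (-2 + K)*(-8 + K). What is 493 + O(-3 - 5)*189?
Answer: 189871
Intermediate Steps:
O(K) = 42 + 6*(-8 + K)*(-2 + K) (O(K) = 42 + 6*((-2 + K)*(-8 + K)) = 42 + 6*((-8 + K)*(-2 + K)) = 42 + 6*(-8 + K)*(-2 + K))
493 + O(-3 - 5)*189 = 493 + (138 - 60*(-3 - 5) + 6*(-3 - 5)²)*189 = 493 + (138 - 60*(-8) + 6*(-8)²)*189 = 493 + (138 + 480 + 6*64)*189 = 493 + (138 + 480 + 384)*189 = 493 + 1002*189 = 493 + 189378 = 189871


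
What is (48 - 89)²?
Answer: 1681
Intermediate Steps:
(48 - 89)² = (-41)² = 1681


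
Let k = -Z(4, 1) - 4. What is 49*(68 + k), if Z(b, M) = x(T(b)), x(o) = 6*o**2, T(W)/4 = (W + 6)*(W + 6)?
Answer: -47036864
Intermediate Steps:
T(W) = 4*(6 + W)**2 (T(W) = 4*((W + 6)*(W + 6)) = 4*((6 + W)*(6 + W)) = 4*(6 + W)**2)
Z(b, M) = 96*(6 + b)**4 (Z(b, M) = 6*(4*(6 + b)**2)**2 = 6*(16*(6 + b)**4) = 96*(6 + b)**4)
k = -960004 (k = -96*(6 + 4)**4 - 4 = -96*10**4 - 4 = -96*10000 - 4 = -1*960000 - 4 = -960000 - 4 = -960004)
49*(68 + k) = 49*(68 - 960004) = 49*(-959936) = -47036864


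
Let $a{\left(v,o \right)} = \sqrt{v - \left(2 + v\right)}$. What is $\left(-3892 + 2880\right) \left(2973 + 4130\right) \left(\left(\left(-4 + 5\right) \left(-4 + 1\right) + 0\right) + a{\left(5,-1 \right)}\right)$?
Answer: $21564708 - 7188236 i \sqrt{2} \approx 2.1565 \cdot 10^{7} - 1.0166 \cdot 10^{7} i$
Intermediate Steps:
$a{\left(v,o \right)} = i \sqrt{2}$ ($a{\left(v,o \right)} = \sqrt{-2} = i \sqrt{2}$)
$\left(-3892 + 2880\right) \left(2973 + 4130\right) \left(\left(\left(-4 + 5\right) \left(-4 + 1\right) + 0\right) + a{\left(5,-1 \right)}\right) = \left(-3892 + 2880\right) \left(2973 + 4130\right) \left(\left(\left(-4 + 5\right) \left(-4 + 1\right) + 0\right) + i \sqrt{2}\right) = \left(-1012\right) 7103 \left(\left(1 \left(-3\right) + 0\right) + i \sqrt{2}\right) = - 7188236 \left(\left(-3 + 0\right) + i \sqrt{2}\right) = - 7188236 \left(-3 + i \sqrt{2}\right) = 21564708 - 7188236 i \sqrt{2}$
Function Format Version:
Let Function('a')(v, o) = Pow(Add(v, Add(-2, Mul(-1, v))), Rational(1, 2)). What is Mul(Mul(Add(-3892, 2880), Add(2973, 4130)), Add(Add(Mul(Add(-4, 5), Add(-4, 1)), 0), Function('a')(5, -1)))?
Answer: Add(21564708, Mul(-7188236, I, Pow(2, Rational(1, 2)))) ≈ Add(2.1565e+7, Mul(-1.0166e+7, I))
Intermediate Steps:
Function('a')(v, o) = Mul(I, Pow(2, Rational(1, 2))) (Function('a')(v, o) = Pow(-2, Rational(1, 2)) = Mul(I, Pow(2, Rational(1, 2))))
Mul(Mul(Add(-3892, 2880), Add(2973, 4130)), Add(Add(Mul(Add(-4, 5), Add(-4, 1)), 0), Function('a')(5, -1))) = Mul(Mul(Add(-3892, 2880), Add(2973, 4130)), Add(Add(Mul(Add(-4, 5), Add(-4, 1)), 0), Mul(I, Pow(2, Rational(1, 2))))) = Mul(Mul(-1012, 7103), Add(Add(Mul(1, -3), 0), Mul(I, Pow(2, Rational(1, 2))))) = Mul(-7188236, Add(Add(-3, 0), Mul(I, Pow(2, Rational(1, 2))))) = Mul(-7188236, Add(-3, Mul(I, Pow(2, Rational(1, 2))))) = Add(21564708, Mul(-7188236, I, Pow(2, Rational(1, 2))))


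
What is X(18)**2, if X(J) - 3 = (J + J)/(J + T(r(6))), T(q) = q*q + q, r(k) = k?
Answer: 324/25 ≈ 12.960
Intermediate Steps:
T(q) = q + q**2 (T(q) = q**2 + q = q + q**2)
X(J) = 3 + 2*J/(42 + J) (X(J) = 3 + (J + J)/(J + 6*(1 + 6)) = 3 + (2*J)/(J + 6*7) = 3 + (2*J)/(J + 42) = 3 + (2*J)/(42 + J) = 3 + 2*J/(42 + J))
X(18)**2 = ((126 + 5*18)/(42 + 18))**2 = ((126 + 90)/60)**2 = ((1/60)*216)**2 = (18/5)**2 = 324/25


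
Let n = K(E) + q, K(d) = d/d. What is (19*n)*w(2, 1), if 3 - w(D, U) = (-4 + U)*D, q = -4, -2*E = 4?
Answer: -513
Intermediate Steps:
E = -2 (E = -½*4 = -2)
w(D, U) = 3 - D*(-4 + U) (w(D, U) = 3 - (-4 + U)*D = 3 - D*(-4 + U))
K(d) = 1
n = -3 (n = 1 - 4 = -3)
(19*n)*w(2, 1) = (19*(-3))*(3 + 4*2 - 1*2*1) = -57*(3 + 8 - 2) = -57*9 = -513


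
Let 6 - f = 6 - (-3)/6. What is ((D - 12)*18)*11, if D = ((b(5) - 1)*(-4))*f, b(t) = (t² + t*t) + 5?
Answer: 19008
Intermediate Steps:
f = -½ (f = 6 - (6 - (-3)/6) = 6 - (6 - 1*(-½)) = 6 - (6 + ½) = 6 - 1*13/2 = 6 - 13/2 = -½ ≈ -0.50000)
b(t) = 5 + 2*t² (b(t) = (t² + t²) + 5 = 2*t² + 5 = 5 + 2*t²)
D = 108 (D = (((5 + 2*5²) - 1)*(-4))*(-½) = (((5 + 2*25) - 1)*(-4))*(-½) = (((5 + 50) - 1)*(-4))*(-½) = ((55 - 1)*(-4))*(-½) = (54*(-4))*(-½) = -216*(-½) = 108)
((D - 12)*18)*11 = ((108 - 12)*18)*11 = (96*18)*11 = 1728*11 = 19008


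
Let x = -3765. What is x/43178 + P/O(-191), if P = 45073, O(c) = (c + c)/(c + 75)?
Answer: 112876676537/8246998 ≈ 13687.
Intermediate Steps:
O(c) = 2*c/(75 + c) (O(c) = (2*c)/(75 + c) = 2*c/(75 + c))
x/43178 + P/O(-191) = -3765/43178 + 45073/((2*(-191)/(75 - 191))) = -3765*1/43178 + 45073/((2*(-191)/(-116))) = -3765/43178 + 45073/((2*(-191)*(-1/116))) = -3765/43178 + 45073/(191/58) = -3765/43178 + 45073*(58/191) = -3765/43178 + 2614234/191 = 112876676537/8246998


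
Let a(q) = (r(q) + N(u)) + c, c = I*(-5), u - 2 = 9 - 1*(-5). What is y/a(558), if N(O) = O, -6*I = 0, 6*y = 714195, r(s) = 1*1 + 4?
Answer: 79355/14 ≈ 5668.2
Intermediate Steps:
r(s) = 5 (r(s) = 1 + 4 = 5)
y = 238065/2 (y = (1/6)*714195 = 238065/2 ≈ 1.1903e+5)
I = 0 (I = -1/6*0 = 0)
u = 16 (u = 2 + (9 - 1*(-5)) = 2 + (9 + 5) = 2 + 14 = 16)
c = 0 (c = 0*(-5) = 0)
a(q) = 21 (a(q) = (5 + 16) + 0 = 21 + 0 = 21)
y/a(558) = (238065/2)/21 = (238065/2)*(1/21) = 79355/14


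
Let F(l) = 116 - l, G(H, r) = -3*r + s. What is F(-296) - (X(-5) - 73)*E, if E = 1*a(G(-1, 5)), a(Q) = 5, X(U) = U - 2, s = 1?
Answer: 812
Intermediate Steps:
G(H, r) = 1 - 3*r (G(H, r) = -3*r + 1 = 1 - 3*r)
X(U) = -2 + U
E = 5 (E = 1*5 = 5)
F(-296) - (X(-5) - 73)*E = (116 - 1*(-296)) - ((-2 - 5) - 73)*5 = (116 + 296) - (-7 - 73)*5 = 412 - (-80)*5 = 412 - 1*(-400) = 412 + 400 = 812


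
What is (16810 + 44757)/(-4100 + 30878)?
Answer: 61567/26778 ≈ 2.2992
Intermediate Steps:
(16810 + 44757)/(-4100 + 30878) = 61567/26778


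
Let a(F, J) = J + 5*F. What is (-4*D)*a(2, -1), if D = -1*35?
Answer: 1260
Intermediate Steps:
D = -35
(-4*D)*a(2, -1) = (-4*(-35))*(-1 + 5*2) = 140*(-1 + 10) = 140*9 = 1260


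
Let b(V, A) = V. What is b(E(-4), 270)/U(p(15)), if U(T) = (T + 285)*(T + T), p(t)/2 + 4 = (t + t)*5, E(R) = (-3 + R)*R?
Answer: 7/84242 ≈ 8.3094e-5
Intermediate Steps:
E(R) = R*(-3 + R)
p(t) = -8 + 20*t (p(t) = -8 + 2*((t + t)*5) = -8 + 2*((2*t)*5) = -8 + 2*(10*t) = -8 + 20*t)
U(T) = 2*T*(285 + T) (U(T) = (285 + T)*(2*T) = 2*T*(285 + T))
b(E(-4), 270)/U(p(15)) = (-4*(-3 - 4))/((2*(-8 + 20*15)*(285 + (-8 + 20*15)))) = (-4*(-7))/((2*(-8 + 300)*(285 + (-8 + 300)))) = 28/((2*292*(285 + 292))) = 28/((2*292*577)) = 28/336968 = 28*(1/336968) = 7/84242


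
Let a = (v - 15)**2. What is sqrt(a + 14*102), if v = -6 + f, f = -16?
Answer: sqrt(2797) ≈ 52.887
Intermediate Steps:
v = -22 (v = -6 - 16 = -22)
a = 1369 (a = (-22 - 15)**2 = (-37)**2 = 1369)
sqrt(a + 14*102) = sqrt(1369 + 14*102) = sqrt(1369 + 1428) = sqrt(2797)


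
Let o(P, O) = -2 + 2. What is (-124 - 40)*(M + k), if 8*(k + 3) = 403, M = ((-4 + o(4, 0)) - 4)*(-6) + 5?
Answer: -32923/2 ≈ -16462.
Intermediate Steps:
o(P, O) = 0
M = 53 (M = ((-4 + 0) - 4)*(-6) + 5 = (-4 - 4)*(-6) + 5 = -8*(-6) + 5 = 48 + 5 = 53)
k = 379/8 (k = -3 + (1/8)*403 = -3 + 403/8 = 379/8 ≈ 47.375)
(-124 - 40)*(M + k) = (-124 - 40)*(53 + 379/8) = -164*803/8 = -32923/2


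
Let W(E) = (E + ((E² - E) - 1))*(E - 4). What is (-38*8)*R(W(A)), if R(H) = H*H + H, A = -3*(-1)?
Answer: -17024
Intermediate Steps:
A = 3
W(E) = (-1 + E²)*(-4 + E) (W(E) = (E + (-1 + E² - E))*(-4 + E) = (-1 + E²)*(-4 + E))
R(H) = H + H² (R(H) = H² + H = H + H²)
(-38*8)*R(W(A)) = (-38*8)*((4 + 3³ - 1*3 - 4*3²)*(1 + (4 + 3³ - 1*3 - 4*3²))) = -304*(4 + 27 - 3 - 4*9)*(1 + (4 + 27 - 3 - 4*9)) = -304*(4 + 27 - 3 - 36)*(1 + (4 + 27 - 3 - 36)) = -(-2432)*(1 - 8) = -(-2432)*(-7) = -304*56 = -17024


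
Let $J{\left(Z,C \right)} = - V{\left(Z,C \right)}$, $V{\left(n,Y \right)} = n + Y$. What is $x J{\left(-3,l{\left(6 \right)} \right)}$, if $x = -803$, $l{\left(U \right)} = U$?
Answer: $2409$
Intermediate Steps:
$V{\left(n,Y \right)} = Y + n$
$J{\left(Z,C \right)} = - C - Z$ ($J{\left(Z,C \right)} = - (C + Z) = - C - Z$)
$x J{\left(-3,l{\left(6 \right)} \right)} = - 803 \left(\left(-1\right) 6 - -3\right) = - 803 \left(-6 + 3\right) = \left(-803\right) \left(-3\right) = 2409$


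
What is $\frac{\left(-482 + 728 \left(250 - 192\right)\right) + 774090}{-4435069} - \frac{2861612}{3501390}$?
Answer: $- \frac{7773996338854}{7764453122955} \approx -1.0012$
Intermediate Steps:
$\frac{\left(-482 + 728 \left(250 - 192\right)\right) + 774090}{-4435069} - \frac{2861612}{3501390} = \left(\left(-482 + 728 \left(250 - 192\right)\right) + 774090\right) \left(- \frac{1}{4435069}\right) - \frac{1430806}{1750695} = \left(\left(-482 + 728 \cdot 58\right) + 774090\right) \left(- \frac{1}{4435069}\right) - \frac{1430806}{1750695} = \left(\left(-482 + 42224\right) + 774090\right) \left(- \frac{1}{4435069}\right) - \frac{1430806}{1750695} = \left(41742 + 774090\right) \left(- \frac{1}{4435069}\right) - \frac{1430806}{1750695} = 815832 \left(- \frac{1}{4435069}\right) - \frac{1430806}{1750695} = - \frac{815832}{4435069} - \frac{1430806}{1750695} = - \frac{7773996338854}{7764453122955}$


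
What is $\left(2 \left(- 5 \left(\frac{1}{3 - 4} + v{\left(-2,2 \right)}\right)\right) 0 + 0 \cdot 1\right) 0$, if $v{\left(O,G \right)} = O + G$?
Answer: $0$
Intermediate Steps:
$v{\left(O,G \right)} = G + O$
$\left(2 \left(- 5 \left(\frac{1}{3 - 4} + v{\left(-2,2 \right)}\right)\right) 0 + 0 \cdot 1\right) 0 = \left(2 \left(- 5 \left(\frac{1}{3 - 4} + \left(2 - 2\right)\right)\right) 0 + 0 \cdot 1\right) 0 = \left(2 \left(- 5 \left(\frac{1}{-1} + 0\right)\right) 0 + 0\right) 0 = \left(2 \left(- 5 \left(-1 + 0\right)\right) 0 + 0\right) 0 = \left(2 \left(\left(-5\right) \left(-1\right)\right) 0 + 0\right) 0 = \left(2 \cdot 5 \cdot 0 + 0\right) 0 = \left(10 \cdot 0 + 0\right) 0 = \left(0 + 0\right) 0 = 0 \cdot 0 = 0$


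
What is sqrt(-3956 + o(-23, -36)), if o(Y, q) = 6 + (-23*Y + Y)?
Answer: 2*I*sqrt(861) ≈ 58.686*I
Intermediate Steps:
o(Y, q) = 6 - 22*Y
sqrt(-3956 + o(-23, -36)) = sqrt(-3956 + (6 - 22*(-23))) = sqrt(-3956 + (6 + 506)) = sqrt(-3956 + 512) = sqrt(-3444) = 2*I*sqrt(861)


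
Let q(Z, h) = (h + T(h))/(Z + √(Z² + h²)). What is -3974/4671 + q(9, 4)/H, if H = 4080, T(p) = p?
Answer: -10823293/12705120 + √97/8160 ≈ -0.85068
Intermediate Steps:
q(Z, h) = 2*h/(Z + √(Z² + h²)) (q(Z, h) = (h + h)/(Z + √(Z² + h²)) = (2*h)/(Z + √(Z² + h²)) = 2*h/(Z + √(Z² + h²)))
-3974/4671 + q(9, 4)/H = -3974/4671 + (2*4/(9 + √(9² + 4²)))/4080 = -3974*1/4671 + (2*4/(9 + √(81 + 16)))*(1/4080) = -3974/4671 + (2*4/(9 + √97))*(1/4080) = -3974/4671 + (8/(9 + √97))*(1/4080) = -3974/4671 + 1/(510*(9 + √97))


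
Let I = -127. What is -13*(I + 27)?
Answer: 1300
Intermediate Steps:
-13*(I + 27) = -13*(-127 + 27) = -13*(-100) = 1300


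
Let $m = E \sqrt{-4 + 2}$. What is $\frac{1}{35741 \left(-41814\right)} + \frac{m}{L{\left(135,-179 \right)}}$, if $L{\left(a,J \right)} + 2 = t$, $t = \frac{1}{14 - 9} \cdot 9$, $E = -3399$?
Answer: $- \frac{1}{1494474174} + 16995 i \sqrt{2} \approx -6.6913 \cdot 10^{-10} + 24035.0 i$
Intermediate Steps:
$t = \frac{9}{5}$ ($t = \frac{1}{5} \cdot 9 = \frac{9}{5} \approx 1.8$)
$L{\left(a,J \right)} = - \frac{1}{5}$ ($L{\left(a,J \right)} = -2 + \frac{9}{5} = - \frac{1}{5}$)
$m = - 3399 i \sqrt{2}$ ($m = - 3399 \sqrt{-4 + 2} = - 3399 \sqrt{-2} = - 3399 i \sqrt{2} \approx - 4806.9 i$)
$\frac{1}{35741 \left(-41814\right)} + \frac{m}{L{\left(135,-179 \right)}} = \frac{1}{35741 \left(-41814\right)} + \frac{\left(-3399\right) i \sqrt{2}}{- \frac{1}{5}} = \frac{1}{35741} \left(- \frac{1}{41814}\right) + - 3399 i \sqrt{2} \left(-5\right) = - \frac{1}{1494474174} + 16995 i \sqrt{2}$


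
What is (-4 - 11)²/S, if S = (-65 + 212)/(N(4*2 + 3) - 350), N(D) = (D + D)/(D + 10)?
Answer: -183200/343 ≈ -534.11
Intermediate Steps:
N(D) = 2*D/(10 + D) (N(D) = (2*D)/(10 + D) = 2*D/(10 + D))
S = -3087/7328 (S = (-65 + 212)/(2*(4*2 + 3)/(10 + (4*2 + 3)) - 350) = 147/(2*(8 + 3)/(10 + (8 + 3)) - 350) = 147/(2*11/(10 + 11) - 350) = 147/(2*11/21 - 350) = 147/(2*11*(1/21) - 350) = 147/(22/21 - 350) = 147/(-7328/21) = 147*(-21/7328) = -3087/7328 ≈ -0.42126)
(-4 - 11)²/S = (-4 - 11)²/(-3087/7328) = (-15)²*(-7328/3087) = 225*(-7328/3087) = -183200/343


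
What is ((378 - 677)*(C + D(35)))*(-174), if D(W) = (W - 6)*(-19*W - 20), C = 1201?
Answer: -971013264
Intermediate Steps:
D(W) = (-20 - 19*W)*(-6 + W) (D(W) = (-6 + W)*(-20 - 19*W) = (-20 - 19*W)*(-6 + W))
((378 - 677)*(C + D(35)))*(-174) = ((378 - 677)*(1201 + (120 - 19*35**2 + 94*35)))*(-174) = -299*(1201 + (120 - 19*1225 + 3290))*(-174) = -299*(1201 + (120 - 23275 + 3290))*(-174) = -299*(1201 - 19865)*(-174) = -299*(-18664)*(-174) = 5580536*(-174) = -971013264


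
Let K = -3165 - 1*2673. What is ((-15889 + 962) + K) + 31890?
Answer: 11125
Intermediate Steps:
K = -5838 (K = -3165 - 2673 = -5838)
((-15889 + 962) + K) + 31890 = ((-15889 + 962) - 5838) + 31890 = (-14927 - 5838) + 31890 = -20765 + 31890 = 11125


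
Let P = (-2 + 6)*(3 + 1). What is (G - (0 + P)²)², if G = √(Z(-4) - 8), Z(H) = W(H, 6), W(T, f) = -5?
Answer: (256 - I*√13)² ≈ 65523.0 - 1846.0*I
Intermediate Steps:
Z(H) = -5
G = I*√13 (G = √(-5 - 8) = √(-13) = I*√13 ≈ 3.6056*I)
P = 16 (P = 4*4 = 16)
(G - (0 + P)²)² = (I*√13 - (0 + 16)²)² = (I*√13 - 1*16²)² = (I*√13 - 1*256)² = (I*√13 - 256)² = (-256 + I*√13)²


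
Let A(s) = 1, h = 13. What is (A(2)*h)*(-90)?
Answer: -1170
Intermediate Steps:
(A(2)*h)*(-90) = (1*13)*(-90) = 13*(-90) = -1170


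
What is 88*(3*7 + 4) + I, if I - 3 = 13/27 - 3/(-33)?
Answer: 654461/297 ≈ 2203.6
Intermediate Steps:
I = 1061/297 (I = 3 + (13/27 - 3/(-33)) = 3 + (13*(1/27) - 3*(-1/33)) = 3 + (13/27 + 1/11) = 3 + 170/297 = 1061/297 ≈ 3.5724)
88*(3*7 + 4) + I = 88*(3*7 + 4) + 1061/297 = 88*(21 + 4) + 1061/297 = 88*25 + 1061/297 = 2200 + 1061/297 = 654461/297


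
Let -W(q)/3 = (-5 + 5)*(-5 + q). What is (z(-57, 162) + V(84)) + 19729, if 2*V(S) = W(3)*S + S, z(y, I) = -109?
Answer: 19662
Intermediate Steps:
W(q) = 0 (W(q) = -3*(-5 + 5)*(-5 + q) = -0*(-5 + q) = -3*0 = 0)
V(S) = S/2 (V(S) = (0*S + S)/2 = (0 + S)/2 = S/2)
(z(-57, 162) + V(84)) + 19729 = (-109 + (½)*84) + 19729 = (-109 + 42) + 19729 = -67 + 19729 = 19662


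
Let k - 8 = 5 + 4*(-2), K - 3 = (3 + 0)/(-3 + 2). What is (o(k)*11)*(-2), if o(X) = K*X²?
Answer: 0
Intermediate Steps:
K = 0 (K = 3 + (3 + 0)/(-3 + 2) = 3 + 3/(-1) = 3 + 3*(-1) = 3 - 3 = 0)
k = 5 (k = 8 + (5 + 4*(-2)) = 8 + (5 - 8) = 8 - 3 = 5)
o(X) = 0 (o(X) = 0*X² = 0)
(o(k)*11)*(-2) = (0*11)*(-2) = 0*(-2) = 0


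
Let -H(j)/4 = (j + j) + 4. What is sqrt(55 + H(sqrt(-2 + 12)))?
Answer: sqrt(39 - 8*sqrt(10)) ≈ 3.7016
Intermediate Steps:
H(j) = -16 - 8*j (H(j) = -4*((j + j) + 4) = -4*(2*j + 4) = -4*(4 + 2*j) = -16 - 8*j)
sqrt(55 + H(sqrt(-2 + 12))) = sqrt(55 + (-16 - 8*sqrt(-2 + 12))) = sqrt(55 + (-16 - 8*sqrt(10))) = sqrt(39 - 8*sqrt(10))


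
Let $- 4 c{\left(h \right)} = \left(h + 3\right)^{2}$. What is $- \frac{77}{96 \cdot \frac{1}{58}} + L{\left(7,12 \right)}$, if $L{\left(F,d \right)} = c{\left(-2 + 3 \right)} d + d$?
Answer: $- \frac{3961}{48} \approx -82.521$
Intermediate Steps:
$c{\left(h \right)} = - \frac{\left(3 + h\right)^{2}}{4}$ ($c{\left(h \right)} = - \frac{\left(h + 3\right)^{2}}{4} = - \frac{\left(3 + h\right)^{2}}{4}$)
$L{\left(F,d \right)} = - 3 d$ ($L{\left(F,d \right)} = - \frac{\left(3 + \left(-2 + 3\right)\right)^{2}}{4} d + d = - \frac{\left(3 + 1\right)^{2}}{4} d + d = - \frac{4^{2}}{4} d + d = \left(- \frac{1}{4}\right) 16 d + d = - 4 d + d = - 3 d$)
$- \frac{77}{96 \cdot \frac{1}{58}} + L{\left(7,12 \right)} = - \frac{77}{96 \cdot \frac{1}{58}} - 36 = - \frac{77}{\frac{48}{29}} - 36 = \left(-77\right) \frac{29}{48} - 36 = - \frac{2233}{48} - 36 = - \frac{3961}{48}$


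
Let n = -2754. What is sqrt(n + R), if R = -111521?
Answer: 5*I*sqrt(4571) ≈ 338.05*I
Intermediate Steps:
sqrt(n + R) = sqrt(-2754 - 111521) = sqrt(-114275) = 5*I*sqrt(4571)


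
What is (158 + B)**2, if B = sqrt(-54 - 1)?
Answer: (158 + I*sqrt(55))**2 ≈ 24909.0 + 2343.5*I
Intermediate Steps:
B = I*sqrt(55) (B = sqrt(-55) = I*sqrt(55) ≈ 7.4162*I)
(158 + B)**2 = (158 + I*sqrt(55))**2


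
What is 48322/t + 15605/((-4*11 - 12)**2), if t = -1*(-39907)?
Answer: 110612361/17878336 ≈ 6.1870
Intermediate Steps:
t = 39907
48322/t + 15605/((-4*11 - 12)**2) = 48322/39907 + 15605/((-4*11 - 12)**2) = 48322*(1/39907) + 15605/((-44 - 12)**2) = 48322/39907 + 15605/((-56)**2) = 48322/39907 + 15605/3136 = 110612361/17878336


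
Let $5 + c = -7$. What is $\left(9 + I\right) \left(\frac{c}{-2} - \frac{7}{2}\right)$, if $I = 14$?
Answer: $\frac{115}{2} \approx 57.5$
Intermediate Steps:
$c = -12$ ($c = -5 - 7 = -12$)
$\left(9 + I\right) \left(\frac{c}{-2} - \frac{7}{2}\right) = \left(9 + 14\right) \left(- \frac{12}{-2} - \frac{7}{2}\right) = 23 \left(\left(-12\right) \left(- \frac{1}{2}\right) - \frac{7}{2}\right) = 23 \left(6 - \frac{7}{2}\right) = 23 \cdot \frac{5}{2} = \frac{115}{2}$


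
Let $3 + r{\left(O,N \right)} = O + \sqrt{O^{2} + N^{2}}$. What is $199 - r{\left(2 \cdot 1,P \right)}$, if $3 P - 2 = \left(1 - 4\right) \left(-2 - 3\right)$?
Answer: $200 - \frac{5 \sqrt{13}}{3} \approx 193.99$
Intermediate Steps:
$P = \frac{17}{3}$ ($P = \frac{2}{3} + \frac{\left(1 - 4\right) \left(-2 - 3\right)}{3} = \frac{2}{3} + \frac{\left(1 - 4\right) \left(-5\right)}{3} = \frac{2}{3} + \frac{\left(-3\right) \left(-5\right)}{3} = \frac{2}{3} + \frac{1}{3} \cdot 15 = \frac{2}{3} + 5 = \frac{17}{3} \approx 5.6667$)
$r{\left(O,N \right)} = -3 + O + \sqrt{N^{2} + O^{2}}$ ($r{\left(O,N \right)} = -3 + \left(O + \sqrt{O^{2} + N^{2}}\right) = -3 + \left(O + \sqrt{N^{2} + O^{2}}\right) = -3 + O + \sqrt{N^{2} + O^{2}}$)
$199 - r{\left(2 \cdot 1,P \right)} = 199 - \left(-3 + 2 \cdot 1 + \sqrt{\left(\frac{17}{3}\right)^{2} + \left(2 \cdot 1\right)^{2}}\right) = 199 - \left(-3 + 2 + \sqrt{\frac{289}{9} + 2^{2}}\right) = 199 - \left(-3 + 2 + \sqrt{\frac{289}{9} + 4}\right) = 199 - \left(-3 + 2 + \sqrt{\frac{325}{9}}\right) = 199 - \left(-3 + 2 + \frac{5 \sqrt{13}}{3}\right) = 199 - \left(-1 + \frac{5 \sqrt{13}}{3}\right) = 199 + \left(1 - \frac{5 \sqrt{13}}{3}\right) = 200 - \frac{5 \sqrt{13}}{3}$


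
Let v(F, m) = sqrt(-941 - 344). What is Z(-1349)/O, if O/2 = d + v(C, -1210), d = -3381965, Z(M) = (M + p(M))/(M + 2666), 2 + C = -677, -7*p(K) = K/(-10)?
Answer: 64784245147/421776155492318760 + 95779*I*sqrt(1285)/2108880777461593800 ≈ 1.536e-7 + 1.6281e-12*I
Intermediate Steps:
p(K) = K/70 (p(K) = -K/(7*(-10)) = -K*(-1)/(7*10) = -(-1)*K/70 = K/70)
C = -679 (C = -2 - 677 = -679)
v(F, m) = I*sqrt(1285) (v(F, m) = sqrt(-1285) = I*sqrt(1285))
Z(M) = 71*M/(70*(2666 + M)) (Z(M) = (M + M/70)/(M + 2666) = (71*M/70)/(2666 + M) = 71*M/(70*(2666 + M)))
O = -6763930 + 2*I*sqrt(1285) (O = 2*(-3381965 + I*sqrt(1285)) = -6763930 + 2*I*sqrt(1285) ≈ -6.7639e+6 + 71.694*I)
Z(-1349)/O = ((71/70)*(-1349)/(2666 - 1349))/(-6763930 + 2*I*sqrt(1285)) = ((71/70)*(-1349)/1317)/(-6763930 + 2*I*sqrt(1285)) = ((71/70)*(-1349)*(1/1317))/(-6763930 + 2*I*sqrt(1285)) = -95779/(92190*(-6763930 + 2*I*sqrt(1285)))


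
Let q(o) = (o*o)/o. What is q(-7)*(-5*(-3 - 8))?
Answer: -385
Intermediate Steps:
q(o) = o (q(o) = o²/o = o)
q(-7)*(-5*(-3 - 8)) = -(-35)*(-3 - 8) = -(-35)*(-11) = -7*55 = -385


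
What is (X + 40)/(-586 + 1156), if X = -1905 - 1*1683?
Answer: -1774/285 ≈ -6.2246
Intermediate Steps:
X = -3588 (X = -1905 - 1683 = -3588)
(X + 40)/(-586 + 1156) = (-3588 + 40)/(-586 + 1156) = -3548/570 = -3548*1/570 = -1774/285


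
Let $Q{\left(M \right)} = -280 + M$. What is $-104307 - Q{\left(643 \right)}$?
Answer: $-104670$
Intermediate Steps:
$-104307 - Q{\left(643 \right)} = -104307 - \left(-280 + 643\right) = -104307 - 363 = -104670$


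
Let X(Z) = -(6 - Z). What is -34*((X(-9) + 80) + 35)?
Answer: -3400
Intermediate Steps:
X(Z) = -6 + Z
-34*((X(-9) + 80) + 35) = -34*(((-6 - 9) + 80) + 35) = -34*((-15 + 80) + 35) = -34*(65 + 35) = -34*100 = -3400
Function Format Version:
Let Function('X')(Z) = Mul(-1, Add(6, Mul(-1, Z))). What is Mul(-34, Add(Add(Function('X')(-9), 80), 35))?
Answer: -3400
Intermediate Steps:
Function('X')(Z) = Add(-6, Z)
Mul(-34, Add(Add(Function('X')(-9), 80), 35)) = Mul(-34, Add(Add(Add(-6, -9), 80), 35)) = Mul(-34, Add(Add(-15, 80), 35)) = Mul(-34, Add(65, 35)) = Mul(-34, 100) = -3400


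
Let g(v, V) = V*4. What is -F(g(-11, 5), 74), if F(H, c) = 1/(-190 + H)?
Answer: 1/170 ≈ 0.0058824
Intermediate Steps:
g(v, V) = 4*V
-F(g(-11, 5), 74) = -1/(-190 + 4*5) = -1/(-190 + 20) = -1/(-170) = -1*(-1/170) = 1/170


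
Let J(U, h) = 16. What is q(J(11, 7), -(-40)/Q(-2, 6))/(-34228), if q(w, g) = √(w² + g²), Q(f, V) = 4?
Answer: -√89/17114 ≈ -0.00055124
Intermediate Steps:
q(w, g) = √(g² + w²)
q(J(11, 7), -(-40)/Q(-2, 6))/(-34228) = √((-(-40)/4)² + 16²)/(-34228) = √((-(-40)/4)² + 256)*(-1/34228) = √((-10*(-1))² + 256)*(-1/34228) = √(10² + 256)*(-1/34228) = √(100 + 256)*(-1/34228) = √356*(-1/34228) = (2*√89)*(-1/34228) = -√89/17114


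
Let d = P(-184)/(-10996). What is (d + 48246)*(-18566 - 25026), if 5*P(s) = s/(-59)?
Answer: -1705551598263328/810955 ≈ -2.1031e+9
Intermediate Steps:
P(s) = -s/295 (P(s) = (s/(-59))/5 = (s*(-1/59))/5 = (-s/59)/5 = -s/295)
d = -46/810955 (d = -1/295*(-184)/(-10996) = (184/295)*(-1/10996) = -46/810955 ≈ -5.6723e-5)
(d + 48246)*(-18566 - 25026) = (-46/810955 + 48246)*(-18566 - 25026) = (39125334884/810955)*(-43592) = -1705551598263328/810955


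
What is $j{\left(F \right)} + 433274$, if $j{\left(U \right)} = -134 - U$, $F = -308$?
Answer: $433448$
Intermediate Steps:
$j{\left(F \right)} + 433274 = \left(-134 - -308\right) + 433274 = \left(-134 + 308\right) + 433274 = 174 + 433274 = 433448$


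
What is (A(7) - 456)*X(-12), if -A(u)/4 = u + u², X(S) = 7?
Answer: -4760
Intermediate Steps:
A(u) = -4*u - 4*u² (A(u) = -4*(u + u²) = -4*u - 4*u²)
(A(7) - 456)*X(-12) = (-4*7*(1 + 7) - 456)*7 = (-4*7*8 - 456)*7 = (-224 - 456)*7 = -680*7 = -4760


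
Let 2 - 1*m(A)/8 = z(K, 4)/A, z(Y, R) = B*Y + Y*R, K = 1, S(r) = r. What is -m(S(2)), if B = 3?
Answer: 12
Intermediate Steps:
z(Y, R) = 3*Y + R*Y (z(Y, R) = 3*Y + Y*R = 3*Y + R*Y)
m(A) = 16 - 56/A (m(A) = 16 - 8*1*(3 + 4)/A = 16 - 8*1*7/A = 16 - 56/A)
-m(S(2)) = -(16 - 56/2) = -(16 - 56*½) = -(16 - 28) = -1*(-12) = 12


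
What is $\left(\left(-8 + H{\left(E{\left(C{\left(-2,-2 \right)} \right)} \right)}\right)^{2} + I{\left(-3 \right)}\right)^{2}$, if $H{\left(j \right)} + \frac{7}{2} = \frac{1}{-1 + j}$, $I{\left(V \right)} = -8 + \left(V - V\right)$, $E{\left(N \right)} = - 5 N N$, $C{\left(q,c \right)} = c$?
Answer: $\frac{48890958769}{3111696} \approx 15712.0$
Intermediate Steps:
$E{\left(N \right)} = - 5 N^{2}$
$I{\left(V \right)} = -8$ ($I{\left(V \right)} = -8 + 0 = -8$)
$H{\left(j \right)} = - \frac{7}{2} + \frac{1}{-1 + j}$
$\left(\left(-8 + H{\left(E{\left(C{\left(-2,-2 \right)} \right)} \right)}\right)^{2} + I{\left(-3 \right)}\right)^{2} = \left(\left(-8 + \frac{9 - 7 \left(- 5 \left(-2\right)^{2}\right)}{2 \left(-1 - 5 \left(-2\right)^{2}\right)}\right)^{2} - 8\right)^{2} = \left(\left(-8 + \frac{9 - 7 \left(\left(-5\right) 4\right)}{2 \left(-1 - 20\right)}\right)^{2} - 8\right)^{2} = \left(\left(-8 + \frac{9 - -140}{2 \left(-1 - 20\right)}\right)^{2} - 8\right)^{2} = \left(\left(-8 + \frac{9 + 140}{2 \left(-21\right)}\right)^{2} - 8\right)^{2} = \left(\left(-8 + \frac{1}{2} \left(- \frac{1}{21}\right) 149\right)^{2} - 8\right)^{2} = \left(\left(-8 - \frac{149}{42}\right)^{2} - 8\right)^{2} = \left(\left(- \frac{485}{42}\right)^{2} - 8\right)^{2} = \left(\frac{235225}{1764} - 8\right)^{2} = \left(\frac{221113}{1764}\right)^{2} = \frac{48890958769}{3111696}$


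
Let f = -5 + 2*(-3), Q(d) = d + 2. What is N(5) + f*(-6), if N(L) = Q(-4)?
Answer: 64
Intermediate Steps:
Q(d) = 2 + d
f = -11 (f = -5 - 6 = -11)
N(L) = -2 (N(L) = 2 - 4 = -2)
N(5) + f*(-6) = -2 - 11*(-6) = -2 + 66 = 64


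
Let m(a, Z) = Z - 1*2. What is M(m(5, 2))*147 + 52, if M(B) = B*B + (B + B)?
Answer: 52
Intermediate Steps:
m(a, Z) = -2 + Z (m(a, Z) = Z - 2 = -2 + Z)
M(B) = B**2 + 2*B
M(m(5, 2))*147 + 52 = ((-2 + 2)*(2 + (-2 + 2)))*147 + 52 = (0*(2 + 0))*147 + 52 = (0*2)*147 + 52 = 0*147 + 52 = 0 + 52 = 52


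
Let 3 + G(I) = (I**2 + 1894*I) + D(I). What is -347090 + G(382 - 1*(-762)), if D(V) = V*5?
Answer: 3134099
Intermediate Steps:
D(V) = 5*V
G(I) = -3 + I**2 + 1899*I (G(I) = -3 + ((I**2 + 1894*I) + 5*I) = -3 + (I**2 + 1899*I) = -3 + I**2 + 1899*I)
-347090 + G(382 - 1*(-762)) = -347090 + (-3 + (382 - 1*(-762))**2 + 1899*(382 - 1*(-762))) = -347090 + (-3 + (382 + 762)**2 + 1899*(382 + 762)) = -347090 + (-3 + 1144**2 + 1899*1144) = -347090 + (-3 + 1308736 + 2172456) = -347090 + 3481189 = 3134099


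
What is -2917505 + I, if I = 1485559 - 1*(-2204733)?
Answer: 772787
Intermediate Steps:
I = 3690292 (I = 1485559 + 2204733 = 3690292)
-2917505 + I = -2917505 + 3690292 = 772787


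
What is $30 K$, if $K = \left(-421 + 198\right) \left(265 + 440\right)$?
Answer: $-4716450$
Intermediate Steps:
$K = -157215$ ($K = \left(-223\right) 705 = -157215$)
$30 K = 30 \left(-157215\right) = -4716450$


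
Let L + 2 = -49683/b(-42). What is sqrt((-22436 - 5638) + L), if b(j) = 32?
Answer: I*sqrt(1896230)/8 ≈ 172.13*I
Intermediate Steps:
L = -49747/32 (L = -2 - 49683/32 = -49747/32 ≈ -1554.6)
sqrt((-22436 - 5638) + L) = sqrt((-22436 - 5638) - 49747/32) = sqrt(-28074 - 49747/32) = sqrt(-948115/32) = I*sqrt(1896230)/8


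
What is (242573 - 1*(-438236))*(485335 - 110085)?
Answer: 255473577250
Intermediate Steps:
(242573 - 1*(-438236))*(485335 - 110085) = (242573 + 438236)*375250 = 680809*375250 = 255473577250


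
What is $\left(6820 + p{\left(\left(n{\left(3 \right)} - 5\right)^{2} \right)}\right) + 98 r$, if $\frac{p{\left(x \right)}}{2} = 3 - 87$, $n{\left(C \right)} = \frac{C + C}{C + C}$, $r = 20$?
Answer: $8612$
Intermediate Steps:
$n{\left(C \right)} = 1$ ($n{\left(C \right)} = \frac{2 C}{2 C} = 2 C \frac{1}{2 C} = 1$)
$p{\left(x \right)} = -168$ ($p{\left(x \right)} = 2 \left(3 - 87\right) = 2 \left(-84\right) = -168$)
$\left(6820 + p{\left(\left(n{\left(3 \right)} - 5\right)^{2} \right)}\right) + 98 r = \left(6820 - 168\right) + 98 \cdot 20 = 6652 + 1960 = 8612$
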